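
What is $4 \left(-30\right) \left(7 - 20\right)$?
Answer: $1560$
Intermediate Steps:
$4 \left(-30\right) \left(7 - 20\right) = \left(-120\right) \left(-13\right) = 1560$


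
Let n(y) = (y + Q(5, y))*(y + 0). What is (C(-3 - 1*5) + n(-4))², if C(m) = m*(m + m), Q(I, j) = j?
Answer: 25600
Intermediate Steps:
n(y) = 2*y² (n(y) = (y + y)*(y + 0) = (2*y)*y = 2*y²)
C(m) = 2*m² (C(m) = m*(2*m) = 2*m²)
(C(-3 - 1*5) + n(-4))² = (2*(-3 - 1*5)² + 2*(-4)²)² = (2*(-3 - 5)² + 2*16)² = (2*(-8)² + 32)² = (2*64 + 32)² = (128 + 32)² = 160² = 25600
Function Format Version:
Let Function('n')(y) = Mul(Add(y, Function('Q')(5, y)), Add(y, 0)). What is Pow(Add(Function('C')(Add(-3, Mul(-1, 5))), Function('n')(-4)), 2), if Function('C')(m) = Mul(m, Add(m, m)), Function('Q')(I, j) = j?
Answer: 25600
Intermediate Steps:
Function('n')(y) = Mul(2, Pow(y, 2)) (Function('n')(y) = Mul(Add(y, y), Add(y, 0)) = Mul(Mul(2, y), y) = Mul(2, Pow(y, 2)))
Function('C')(m) = Mul(2, Pow(m, 2)) (Function('C')(m) = Mul(m, Mul(2, m)) = Mul(2, Pow(m, 2)))
Pow(Add(Function('C')(Add(-3, Mul(-1, 5))), Function('n')(-4)), 2) = Pow(Add(Mul(2, Pow(Add(-3, Mul(-1, 5)), 2)), Mul(2, Pow(-4, 2))), 2) = Pow(Add(Mul(2, Pow(Add(-3, -5), 2)), Mul(2, 16)), 2) = Pow(Add(Mul(2, Pow(-8, 2)), 32), 2) = Pow(Add(Mul(2, 64), 32), 2) = Pow(Add(128, 32), 2) = Pow(160, 2) = 25600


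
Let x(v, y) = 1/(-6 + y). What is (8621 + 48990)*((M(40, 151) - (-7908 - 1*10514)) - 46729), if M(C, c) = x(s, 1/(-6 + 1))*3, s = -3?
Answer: -50555496052/31 ≈ -1.6308e+9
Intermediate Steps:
M(C, c) = -15/31 (M(C, c) = 3/(-6 + 1/(-6 + 1)) = 3/(-6 + 1/(-5)) = 3/(-6 - ⅕) = 3/(-31/5) = -5/31*3 = -15/31)
(8621 + 48990)*((M(40, 151) - (-7908 - 1*10514)) - 46729) = (8621 + 48990)*((-15/31 - (-7908 - 1*10514)) - 46729) = 57611*((-15/31 - (-7908 - 10514)) - 46729) = 57611*((-15/31 - 1*(-18422)) - 46729) = 57611*((-15/31 + 18422) - 46729) = 57611*(571067/31 - 46729) = 57611*(-877532/31) = -50555496052/31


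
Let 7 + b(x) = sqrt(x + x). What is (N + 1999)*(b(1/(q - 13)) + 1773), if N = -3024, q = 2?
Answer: -1810150 - 1025*I*sqrt(22)/11 ≈ -1.8102e+6 - 437.06*I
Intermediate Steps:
b(x) = -7 + sqrt(2)*sqrt(x) (b(x) = -7 + sqrt(x + x) = -7 + sqrt(2*x) = -7 + sqrt(2)*sqrt(x))
(N + 1999)*(b(1/(q - 13)) + 1773) = (-3024 + 1999)*((-7 + sqrt(2)*sqrt(1/(2 - 13))) + 1773) = -1025*((-7 + sqrt(2)*sqrt(1/(-11))) + 1773) = -1025*((-7 + sqrt(2)*sqrt(-1/11)) + 1773) = -1025*((-7 + sqrt(2)*(I*sqrt(11)/11)) + 1773) = -1025*((-7 + I*sqrt(22)/11) + 1773) = -1025*(1766 + I*sqrt(22)/11) = -1810150 - 1025*I*sqrt(22)/11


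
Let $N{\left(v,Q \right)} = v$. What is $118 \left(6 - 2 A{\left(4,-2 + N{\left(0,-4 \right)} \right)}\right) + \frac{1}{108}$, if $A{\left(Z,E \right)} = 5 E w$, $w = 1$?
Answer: $\frac{331345}{108} \approx 3068.0$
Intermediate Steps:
$A{\left(Z,E \right)} = 5 E$ ($A{\left(Z,E \right)} = 5 E 1 = 5 E$)
$118 \left(6 - 2 A{\left(4,-2 + N{\left(0,-4 \right)} \right)}\right) + \frac{1}{108} = 118 \left(6 - 2 \cdot 5 \left(-2 + 0\right)\right) + \frac{1}{108} = 118 \left(6 - 2 \cdot 5 \left(-2\right)\right) + \frac{1}{108} = 118 \left(6 - -20\right) + \frac{1}{108} = 118 \left(6 + 20\right) + \frac{1}{108} = 118 \cdot 26 + \frac{1}{108} = 3068 + \frac{1}{108} = \frac{331345}{108}$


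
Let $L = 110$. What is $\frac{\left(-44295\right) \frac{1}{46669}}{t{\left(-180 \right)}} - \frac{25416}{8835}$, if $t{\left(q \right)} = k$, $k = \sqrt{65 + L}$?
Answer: $- \frac{8472}{2945} - \frac{8859 \sqrt{7}}{326683} \approx -2.9485$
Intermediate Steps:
$k = 5 \sqrt{7}$ ($k = \sqrt{65 + 110} = \sqrt{175} = 5 \sqrt{7} \approx 13.229$)
$t{\left(q \right)} = 5 \sqrt{7}$
$\frac{\left(-44295\right) \frac{1}{46669}}{t{\left(-180 \right)}} - \frac{25416}{8835} = \frac{\left(-44295\right) \frac{1}{46669}}{5 \sqrt{7}} - \frac{25416}{8835} = \left(-44295\right) \frac{1}{46669} \frac{\sqrt{7}}{35} - \frac{8472}{2945} = - \frac{44295 \frac{\sqrt{7}}{35}}{46669} - \frac{8472}{2945} = - \frac{8859 \sqrt{7}}{326683} - \frac{8472}{2945} = - \frac{8472}{2945} - \frac{8859 \sqrt{7}}{326683}$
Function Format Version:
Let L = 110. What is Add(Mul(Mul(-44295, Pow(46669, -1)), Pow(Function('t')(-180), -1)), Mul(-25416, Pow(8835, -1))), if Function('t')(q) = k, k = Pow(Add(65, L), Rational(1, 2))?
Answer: Add(Rational(-8472, 2945), Mul(Rational(-8859, 326683), Pow(7, Rational(1, 2)))) ≈ -2.9485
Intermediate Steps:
k = Mul(5, Pow(7, Rational(1, 2))) (k = Pow(Add(65, 110), Rational(1, 2)) = Pow(175, Rational(1, 2)) = Mul(5, Pow(7, Rational(1, 2))) ≈ 13.229)
Function('t')(q) = Mul(5, Pow(7, Rational(1, 2)))
Add(Mul(Mul(-44295, Pow(46669, -1)), Pow(Function('t')(-180), -1)), Mul(-25416, Pow(8835, -1))) = Add(Mul(Mul(-44295, Pow(46669, -1)), Pow(Mul(5, Pow(7, Rational(1, 2))), -1)), Mul(-25416, Pow(8835, -1))) = Add(Mul(Mul(-44295, Rational(1, 46669)), Mul(Rational(1, 35), Pow(7, Rational(1, 2)))), Mul(-25416, Rational(1, 8835))) = Add(Mul(Rational(-44295, 46669), Mul(Rational(1, 35), Pow(7, Rational(1, 2)))), Rational(-8472, 2945)) = Add(Mul(Rational(-8859, 326683), Pow(7, Rational(1, 2))), Rational(-8472, 2945)) = Add(Rational(-8472, 2945), Mul(Rational(-8859, 326683), Pow(7, Rational(1, 2))))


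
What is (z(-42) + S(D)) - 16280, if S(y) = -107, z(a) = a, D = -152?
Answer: -16429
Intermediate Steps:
(z(-42) + S(D)) - 16280 = (-42 - 107) - 16280 = -149 - 16280 = -16429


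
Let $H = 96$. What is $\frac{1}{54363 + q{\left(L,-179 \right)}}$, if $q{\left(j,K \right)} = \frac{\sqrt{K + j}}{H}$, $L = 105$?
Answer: $\frac{250504704}{13618187223589} - \frac{48 i \sqrt{74}}{13618187223589} \approx 1.8395 \cdot 10^{-5} - 3.0321 \cdot 10^{-11} i$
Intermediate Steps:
$q{\left(j,K \right)} = \frac{\sqrt{K + j}}{96}$
$\frac{1}{54363 + q{\left(L,-179 \right)}} = \frac{1}{54363 + \frac{\sqrt{-179 + 105}}{96}} = \frac{1}{54363 + \frac{\sqrt{-74}}{96}} = \frac{1}{54363 + \frac{i \sqrt{74}}{96}}$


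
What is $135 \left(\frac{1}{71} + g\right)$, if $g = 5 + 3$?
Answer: $\frac{76815}{71} \approx 1081.9$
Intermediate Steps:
$g = 8$
$135 \left(\frac{1}{71} + g\right) = 135 \left(\frac{1}{71} + 8\right) = 135 \cdot \frac{569}{71} = \frac{76815}{71}$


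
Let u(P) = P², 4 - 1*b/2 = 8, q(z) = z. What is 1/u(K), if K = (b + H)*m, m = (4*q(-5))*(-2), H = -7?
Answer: 1/360000 ≈ 2.7778e-6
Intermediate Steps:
b = -8 (b = 8 - 2*8 = 8 - 16 = -8)
m = 40 (m = (4*(-5))*(-2) = -20*(-2) = 40)
K = -600 (K = (-8 - 7)*40 = -15*40 = -600)
1/u(K) = 1/((-600)²) = 1/360000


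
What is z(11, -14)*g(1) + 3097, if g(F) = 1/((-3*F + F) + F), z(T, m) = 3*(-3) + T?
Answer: 3095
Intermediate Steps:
z(T, m) = -9 + T
g(F) = -1/F (g(F) = 1/(-2*F + F) = 1/(-F) = -1/F)
z(11, -14)*g(1) + 3097 = (-9 + 11)*(-1/1) + 3097 = 2*(-1*1) + 3097 = 2*(-1) + 3097 = -2 + 3097 = 3095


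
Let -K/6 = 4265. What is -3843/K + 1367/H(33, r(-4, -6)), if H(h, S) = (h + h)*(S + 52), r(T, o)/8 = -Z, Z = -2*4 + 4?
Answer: 9381187/23645160 ≈ 0.39675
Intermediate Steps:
K = -25590 (K = -6*4265 = -25590)
Z = -4 (Z = -8 + 4 = -4)
r(T, o) = 32 (r(T, o) = 8*(-1*(-4)) = 8*4 = 32)
H(h, S) = 2*h*(52 + S) (H(h, S) = (2*h)*(52 + S) = 2*h*(52 + S))
-3843/K + 1367/H(33, r(-4, -6)) = -3843/(-25590) + 1367/((2*33*(52 + 32))) = -3843*(-1/25590) + 1367/((2*33*84)) = 1281/8530 + 1367/5544 = 9381187/23645160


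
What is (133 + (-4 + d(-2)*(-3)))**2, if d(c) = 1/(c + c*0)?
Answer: 68121/4 ≈ 17030.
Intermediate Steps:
d(c) = 1/c (d(c) = 1/(c + 0) = 1/c)
(133 + (-4 + d(-2)*(-3)))**2 = (133 + (-4 - 3/(-2)))**2 = (133 + (-4 - 1/2*(-3)))**2 = (133 + (-4 + 3/2))**2 = (133 - 5/2)**2 = (261/2)**2 = 68121/4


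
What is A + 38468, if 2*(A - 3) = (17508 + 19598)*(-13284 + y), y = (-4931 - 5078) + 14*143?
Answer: -394973452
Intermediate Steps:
y = -8007 (y = -10009 + 2002 = -8007)
A = -395011920 (A = 3 + ((17508 + 19598)*(-13284 - 8007))/2 = 3 + (37106*(-21291))/2 = 3 + (1/2)*(-790023846) = 3 - 395011923 = -395011920)
A + 38468 = -395011920 + 38468 = -394973452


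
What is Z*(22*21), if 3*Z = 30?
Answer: 4620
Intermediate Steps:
Z = 10 (Z = (⅓)*30 = 10)
Z*(22*21) = 10*(22*21) = 10*462 = 4620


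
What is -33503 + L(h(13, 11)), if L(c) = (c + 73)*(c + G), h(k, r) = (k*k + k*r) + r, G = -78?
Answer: 63517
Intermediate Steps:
h(k, r) = r + k² + k*r (h(k, r) = (k² + k*r) + r = r + k² + k*r)
L(c) = (-78 + c)*(73 + c) (L(c) = (c + 73)*(c - 78) = (73 + c)*(-78 + c) = (-78 + c)*(73 + c))
-33503 + L(h(13, 11)) = -33503 + (-5694 + (11 + 13² + 13*11)² - 5*(11 + 13² + 13*11)) = -33503 + (-5694 + (11 + 169 + 143)² - 5*(11 + 169 + 143)) = -33503 + (-5694 + 323² - 5*323) = -33503 + (-5694 + 104329 - 1615) = -33503 + 97020 = 63517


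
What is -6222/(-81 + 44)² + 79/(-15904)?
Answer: -99062839/21772576 ≈ -4.5499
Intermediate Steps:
-6222/(-81 + 44)² + 79/(-15904) = -6222/((-37)²) + 79*(-1/15904) = -6222/1369 - 79/15904 = -99062839/21772576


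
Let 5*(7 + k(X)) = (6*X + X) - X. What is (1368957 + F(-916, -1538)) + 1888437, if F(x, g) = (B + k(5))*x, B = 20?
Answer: 3239990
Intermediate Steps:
k(X) = -7 + 6*X/5 (k(X) = -7 + ((6*X + X) - X)/5 = -7 + (7*X - X)/5 = -7 + (6*X)/5 = -7 + 6*X/5)
F(x, g) = 19*x (F(x, g) = (20 + (-7 + (6/5)*5))*x = (20 + (-7 + 6))*x = (20 - 1)*x = 19*x)
(1368957 + F(-916, -1538)) + 1888437 = (1368957 + 19*(-916)) + 1888437 = (1368957 - 17404) + 1888437 = 1351553 + 1888437 = 3239990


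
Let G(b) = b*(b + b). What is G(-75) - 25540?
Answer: -14290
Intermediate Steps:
G(b) = 2*b² (G(b) = b*(2*b) = 2*b²)
G(-75) - 25540 = 2*(-75)² - 25540 = 2*5625 - 25540 = 11250 - 25540 = -14290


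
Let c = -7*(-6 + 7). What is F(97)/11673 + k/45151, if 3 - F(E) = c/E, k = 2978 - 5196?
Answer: -2497944260/51123619431 ≈ -0.048861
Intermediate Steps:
k = -2218
c = -7 (c = -7*1 = -7)
F(E) = 3 + 7/E (F(E) = 3 - (-7)/E = 3 + 7/E)
F(97)/11673 + k/45151 = (3 + 7/97)/11673 - 2218/45151 = (3 + 7*(1/97))*(1/11673) - 2218*1/45151 = (3 + 7/97)*(1/11673) - 2218/45151 = (298/97)*(1/11673) - 2218/45151 = 298/1132281 - 2218/45151 = -2497944260/51123619431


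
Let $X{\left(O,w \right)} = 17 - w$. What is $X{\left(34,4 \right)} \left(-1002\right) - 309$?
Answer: $-13335$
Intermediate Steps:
$X{\left(34,4 \right)} \left(-1002\right) - 309 = \left(17 - 4\right) \left(-1002\right) - 309 = 13 \left(-1002\right) - 309 = -13026 - 309 = -13335$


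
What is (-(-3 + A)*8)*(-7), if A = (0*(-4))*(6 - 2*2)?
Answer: -168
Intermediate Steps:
A = 0 (A = 0*(6 - 4) = 0*2 = 0)
(-(-3 + A)*8)*(-7) = (-(-3 + 0)*8)*(-7) = (-1*(-3)*8)*(-7) = (3*8)*(-7) = 24*(-7) = -168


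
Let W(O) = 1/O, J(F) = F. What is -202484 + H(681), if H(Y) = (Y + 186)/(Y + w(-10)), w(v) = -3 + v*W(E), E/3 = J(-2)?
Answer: -412862275/2039 ≈ -2.0248e+5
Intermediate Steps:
E = -6 (E = 3*(-2) = -6)
w(v) = -3 - v/6 (w(v) = -3 + v/(-6) = -3 + v*(-1/6) = -3 - v/6)
H(Y) = (186 + Y)/(-4/3 + Y) (H(Y) = (Y + 186)/(Y + (-3 - 1/6*(-10))) = (186 + Y)/(Y + (-3 + 5/3)) = (186 + Y)/(Y - 4/3) = (186 + Y)/(-4/3 + Y))
-202484 + H(681) = -202484 + 3*(186 + 681)/(-4 + 3*681) = -202484 + 3*867/(-4 + 2043) = -202484 + 3*867/2039 = -202484 + 3*(1/2039)*867 = -202484 + 2601/2039 = -412862275/2039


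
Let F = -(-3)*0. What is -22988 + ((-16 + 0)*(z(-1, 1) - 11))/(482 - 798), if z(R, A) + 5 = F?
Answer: -1816116/79 ≈ -22989.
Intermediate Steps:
F = 0 (F = -1*0 = 0)
z(R, A) = -5 (z(R, A) = -5 + 0 = -5)
-22988 + ((-16 + 0)*(z(-1, 1) - 11))/(482 - 798) = -22988 + ((-16 + 0)*(-5 - 11))/(482 - 798) = -22988 - 16*(-16)/(-316) = -22988 + 256*(-1/316) = -22988 - 64/79 = -1816116/79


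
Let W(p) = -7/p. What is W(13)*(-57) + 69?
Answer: 1296/13 ≈ 99.692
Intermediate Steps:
W(13)*(-57) + 69 = -7/13*(-57) + 69 = 399/13 + 69 = 1296/13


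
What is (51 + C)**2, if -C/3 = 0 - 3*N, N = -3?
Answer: 576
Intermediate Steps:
C = -27 (C = -3*(0 - 3*(-3)) = -3*(0 + 9) = -3*9 = -27)
(51 + C)**2 = (51 - 27)**2 = 24**2 = 576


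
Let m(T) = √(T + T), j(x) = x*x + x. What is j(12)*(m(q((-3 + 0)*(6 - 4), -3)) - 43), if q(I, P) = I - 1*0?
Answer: -6708 + 312*I*√3 ≈ -6708.0 + 540.4*I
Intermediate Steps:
q(I, P) = I (q(I, P) = I + 0 = I)
j(x) = x + x² (j(x) = x² + x = x + x²)
m(T) = √2*√T (m(T) = √(2*T) = √2*√T)
j(12)*(m(q((-3 + 0)*(6 - 4), -3)) - 43) = (12*(1 + 12))*(√2*√((-3 + 0)*(6 - 4)) - 43) = (12*13)*(√2*√(-3*2) - 43) = 156*(√2*√(-6) - 43) = 156*(√2*(I*√6) - 43) = 156*(2*I*√3 - 43) = 156*(-43 + 2*I*√3) = -6708 + 312*I*√3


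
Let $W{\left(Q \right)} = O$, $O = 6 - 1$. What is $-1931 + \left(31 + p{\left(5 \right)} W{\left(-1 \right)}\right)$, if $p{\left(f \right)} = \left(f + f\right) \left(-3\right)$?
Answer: $-2050$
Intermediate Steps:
$O = 5$ ($O = 6 - 1 = 5$)
$W{\left(Q \right)} = 5$
$p{\left(f \right)} = - 6 f$ ($p{\left(f \right)} = 2 f \left(-3\right) = - 6 f$)
$-1931 + \left(31 + p{\left(5 \right)} W{\left(-1 \right)}\right) = -1931 + \left(31 + \left(-6\right) 5 \cdot 5\right) = -1931 + \left(31 - 150\right) = -1931 - 119 = -2050$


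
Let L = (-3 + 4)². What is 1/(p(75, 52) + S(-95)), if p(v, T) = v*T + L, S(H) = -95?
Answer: 1/3806 ≈ 0.00026274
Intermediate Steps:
L = 1 (L = 1² = 1)
p(v, T) = 1 + T*v (p(v, T) = v*T + 1 = T*v + 1 = 1 + T*v)
1/(p(75, 52) + S(-95)) = 1/((1 + 52*75) - 95) = 1/((1 + 3900) - 95) = 1/(3901 - 95) = 1/3806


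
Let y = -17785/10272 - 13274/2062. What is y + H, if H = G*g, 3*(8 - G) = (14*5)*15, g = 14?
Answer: -50793500015/10590432 ≈ -4796.2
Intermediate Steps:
G = -342 (G = 8 - 14*5*15/3 = 8 - 70*15/3 = 8 - ⅓*1050 = 8 - 350 = -342)
y = -86511599/10590432 (y = -17785*1/10272 - 13274*1/2062 = -17785/10272 - 6637/1031 = -86511599/10590432 ≈ -8.1688)
H = -4788 (H = -342*14 = -4788)
y + H = -86511599/10590432 - 4788 = -50793500015/10590432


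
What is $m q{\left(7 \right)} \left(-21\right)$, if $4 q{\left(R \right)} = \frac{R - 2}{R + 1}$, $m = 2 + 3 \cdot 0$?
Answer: $- \frac{105}{16} \approx -6.5625$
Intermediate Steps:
$m = 2$ ($m = 2 + 0 = 2$)
$q{\left(R \right)} = \frac{-2 + R}{4 \left(1 + R\right)}$ ($q{\left(R \right)} = \frac{\left(R - 2\right) \frac{1}{R + 1}}{4} = \frac{\left(-2 + R\right) \frac{1}{1 + R}}{4} = \frac{\frac{1}{1 + R} \left(-2 + R\right)}{4} = \frac{-2 + R}{4 \left(1 + R\right)}$)
$m q{\left(7 \right)} \left(-21\right) = 2 \frac{-2 + 7}{4 \left(1 + 7\right)} \left(-21\right) = 2 \cdot \frac{1}{4} \cdot \frac{1}{8} \cdot 5 \left(-21\right) = 2 \cdot \frac{5}{32} \left(-21\right) = \frac{5}{16} \left(-21\right) = - \frac{105}{16}$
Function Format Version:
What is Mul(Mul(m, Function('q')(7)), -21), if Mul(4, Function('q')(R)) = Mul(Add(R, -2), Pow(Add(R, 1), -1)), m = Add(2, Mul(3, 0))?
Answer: Rational(-105, 16) ≈ -6.5625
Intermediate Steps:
m = 2 (m = Add(2, 0) = 2)
Function('q')(R) = Mul(Rational(1, 4), Pow(Add(1, R), -1), Add(-2, R)) (Function('q')(R) = Mul(Rational(1, 4), Mul(Add(R, -2), Pow(Add(R, 1), -1))) = Mul(Rational(1, 4), Mul(Add(-2, R), Pow(Add(1, R), -1))) = Mul(Rational(1, 4), Mul(Pow(Add(1, R), -1), Add(-2, R))) = Mul(Rational(1, 4), Pow(Add(1, R), -1), Add(-2, R)))
Mul(Mul(m, Function('q')(7)), -21) = Mul(Mul(2, Mul(Rational(1, 4), Pow(Add(1, 7), -1), Add(-2, 7))), -21) = Mul(Mul(2, Mul(Rational(1, 4), Pow(8, -1), 5)), -21) = Mul(Mul(2, Mul(Rational(1, 4), Rational(1, 8), 5)), -21) = Mul(Mul(2, Rational(5, 32)), -21) = Mul(Rational(5, 16), -21) = Rational(-105, 16)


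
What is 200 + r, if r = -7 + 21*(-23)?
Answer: -290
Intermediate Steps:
r = -490 (r = -7 - 483 = -490)
200 + r = 200 - 490 = -290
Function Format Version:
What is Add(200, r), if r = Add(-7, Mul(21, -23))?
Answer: -290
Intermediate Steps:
r = -490 (r = Add(-7, -483) = -490)
Add(200, r) = Add(200, -490) = -290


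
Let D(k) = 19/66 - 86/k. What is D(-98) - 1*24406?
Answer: -78925235/3234 ≈ -24405.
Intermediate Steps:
D(k) = 19/66 - 86/k (D(k) = 19*(1/66) - 86/k = 19/66 - 86/k)
D(-98) - 1*24406 = (19/66 - 86/(-98)) - 1*24406 = (19/66 - 86*(-1/98)) - 24406 = (19/66 + 43/49) - 24406 = 3769/3234 - 24406 = -78925235/3234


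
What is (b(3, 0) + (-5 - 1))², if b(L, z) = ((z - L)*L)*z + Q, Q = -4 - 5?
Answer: 225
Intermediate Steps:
Q = -9
b(L, z) = -9 + L*z*(z - L) (b(L, z) = ((z - L)*L)*z - 9 = (L*(z - L))*z - 9 = L*z*(z - L) - 9 = -9 + L*z*(z - L))
(b(3, 0) + (-5 - 1))² = ((-9 + 3*0² - 1*0*3²) + (-5 - 1))² = ((-9 + 3*0 - 1*0*9) - 6)² = ((-9 + 0 + 0) - 6)² = (-9 - 6)² = (-15)² = 225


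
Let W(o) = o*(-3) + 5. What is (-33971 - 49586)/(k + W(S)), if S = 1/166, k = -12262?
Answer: 13870462/2034665 ≈ 6.8171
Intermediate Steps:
S = 1/166 ≈ 0.0060241
W(o) = 5 - 3*o (W(o) = -3*o + 5 = 5 - 3*o)
(-33971 - 49586)/(k + W(S)) = (-33971 - 49586)/(-12262 + (5 - 3*1/166)) = -83557/(-12262 + (5 - 3/166)) = -83557/(-12262 + 827/166) = -83557/(-2034665/166) = -83557*(-166/2034665) = 13870462/2034665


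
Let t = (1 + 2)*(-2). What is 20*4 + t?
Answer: 74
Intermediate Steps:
t = -6 (t = 3*(-2) = -6)
20*4 + t = 20*4 - 6 = 80 - 6 = 74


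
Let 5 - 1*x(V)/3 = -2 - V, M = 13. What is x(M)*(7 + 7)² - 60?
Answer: 11700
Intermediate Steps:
x(V) = 21 + 3*V (x(V) = 15 - 3*(-2 - V) = 15 + (6 + 3*V) = 21 + 3*V)
x(M)*(7 + 7)² - 60 = (21 + 3*13)*(7 + 7)² - 60 = (21 + 39)*14² - 60 = 60*196 - 60 = 11760 - 60 = 11700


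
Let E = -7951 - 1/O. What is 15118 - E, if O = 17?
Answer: 392174/17 ≈ 23069.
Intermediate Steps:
E = -135168/17 (E = -7951 - 1/17 = -135168/17 ≈ -7951.1)
15118 - E = 15118 - 1*(-135168/17) = 15118 + 135168/17 = 392174/17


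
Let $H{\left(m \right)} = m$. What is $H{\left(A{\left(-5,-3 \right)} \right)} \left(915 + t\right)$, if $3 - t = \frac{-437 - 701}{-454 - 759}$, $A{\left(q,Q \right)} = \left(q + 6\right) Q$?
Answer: $- \frac{3337188}{1213} \approx -2751.2$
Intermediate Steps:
$A{\left(q,Q \right)} = Q \left(6 + q\right)$ ($A{\left(q,Q \right)} = \left(6 + q\right) Q = Q \left(6 + q\right)$)
$t = \frac{2501}{1213}$ ($t = 3 - \frac{-437 - 701}{-454 - 759} = 3 - - \frac{1138}{-1213} = 3 - \left(-1138\right) \left(- \frac{1}{1213}\right) = 3 - \frac{1138}{1213} = \frac{2501}{1213} \approx 2.0618$)
$H{\left(A{\left(-5,-3 \right)} \right)} \left(915 + t\right) = - 3 \left(6 - 5\right) \left(915 + \frac{2501}{1213}\right) = \left(-3\right) 1 \cdot \frac{1112396}{1213} = \left(-3\right) \frac{1112396}{1213} = - \frac{3337188}{1213}$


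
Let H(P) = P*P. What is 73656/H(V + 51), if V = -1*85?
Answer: 18414/289 ≈ 63.716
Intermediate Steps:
V = -85
H(P) = P²
73656/H(V + 51) = 73656/((-85 + 51)²) = 73656/((-34)²) = 73656/1156 = 73656*(1/1156) = 18414/289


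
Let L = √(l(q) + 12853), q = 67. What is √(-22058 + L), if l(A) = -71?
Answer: √(-22058 + √12782) ≈ 148.14*I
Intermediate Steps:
L = √12782 (L = √(-71 + 12853) = √12782 ≈ 113.06)
√(-22058 + L) = √(-22058 + √12782)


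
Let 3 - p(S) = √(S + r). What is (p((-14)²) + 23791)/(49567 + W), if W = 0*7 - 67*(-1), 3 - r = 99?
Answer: 11892/24817 ≈ 0.47919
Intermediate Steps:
r = -96 (r = 3 - 1*99 = 3 - 99 = -96)
p(S) = 3 - √(-96 + S) (p(S) = 3 - √(S - 96) = 3 - √(-96 + S))
W = 67 (W = 0 + 67 = 67)
(p((-14)²) + 23791)/(49567 + W) = ((3 - √(-96 + (-14)²)) + 23791)/(49567 + 67) = ((3 - √(-96 + 196)) + 23791)/49634 = ((3 - √100) + 23791)*(1/49634) = ((3 - 1*10) + 23791)*(1/49634) = ((3 - 10) + 23791)*(1/49634) = (-7 + 23791)*(1/49634) = 23784*(1/49634) = 11892/24817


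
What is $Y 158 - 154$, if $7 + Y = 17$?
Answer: $1426$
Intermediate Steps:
$Y = 10$ ($Y = -7 + 17 = 10$)
$Y 158 - 154 = 10 \cdot 158 - 154 = 1580 - 154 = 1426$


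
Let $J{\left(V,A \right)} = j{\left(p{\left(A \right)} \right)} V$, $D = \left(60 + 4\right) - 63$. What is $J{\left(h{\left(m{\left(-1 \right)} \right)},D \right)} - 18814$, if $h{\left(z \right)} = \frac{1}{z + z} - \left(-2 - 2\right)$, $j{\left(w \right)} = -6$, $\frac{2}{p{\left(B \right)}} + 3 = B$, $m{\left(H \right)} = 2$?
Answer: $- \frac{37679}{2} \approx -18840.0$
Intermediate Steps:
$p{\left(B \right)} = \frac{2}{-3 + B}$
$h{\left(z \right)} = 4 + \frac{1}{2 z}$ ($h{\left(z \right)} = \frac{1}{2 z} - \left(-2 - 2\right) = \frac{1}{2 z} - -4 = \frac{1}{2 z} + 4 = 4 + \frac{1}{2 z}$)
$D = 1$ ($D = 64 - 63 = 1$)
$J{\left(V,A \right)} = - 6 V$
$J{\left(h{\left(m{\left(-1 \right)} \right)},D \right)} - 18814 = - 6 \left(4 + \frac{1}{2 \cdot 2}\right) - 18814 = - 6 \left(4 + \frac{1}{2} \cdot \frac{1}{2}\right) - 18814 = - 6 \left(4 + \frac{1}{4}\right) - 18814 = \left(-6\right) \frac{17}{4} - 18814 = - \frac{51}{2} - 18814 = - \frac{37679}{2}$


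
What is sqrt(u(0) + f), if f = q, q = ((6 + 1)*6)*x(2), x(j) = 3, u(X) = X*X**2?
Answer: 3*sqrt(14) ≈ 11.225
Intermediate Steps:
u(X) = X**3
q = 126 (q = ((6 + 1)*6)*3 = (7*6)*3 = 42*3 = 126)
f = 126
sqrt(u(0) + f) = sqrt(0**3 + 126) = sqrt(0 + 126) = sqrt(126) = 3*sqrt(14)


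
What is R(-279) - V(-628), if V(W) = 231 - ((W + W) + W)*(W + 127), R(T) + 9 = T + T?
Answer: 943086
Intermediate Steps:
R(T) = -9 + 2*T (R(T) = -9 + (T + T) = -9 + 2*T)
V(W) = 231 - 3*W*(127 + W) (V(W) = 231 - (2*W + W)*(127 + W) = 231 - 3*W*(127 + W))
R(-279) - V(-628) = (-9 + 2*(-279)) - (231 - 381*(-628) - 3*(-628)**2) = (-9 - 558) - (231 + 239268 - 3*394384) = -567 - (231 + 239268 - 1183152) = -567 - 1*(-943653) = -567 + 943653 = 943086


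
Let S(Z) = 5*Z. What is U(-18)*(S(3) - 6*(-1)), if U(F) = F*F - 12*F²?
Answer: -74844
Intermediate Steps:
U(F) = -11*F² (U(F) = F² - 12*F² = -11*F²)
U(-18)*(S(3) - 6*(-1)) = (-11*(-18)²)*(5*3 - 6*(-1)) = (-11*324)*(15 + 6) = -3564*21 = -74844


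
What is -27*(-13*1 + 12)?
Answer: 27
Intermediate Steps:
-27*(-13*1 + 12) = -27*(-13 + 12) = -27*(-1) = 27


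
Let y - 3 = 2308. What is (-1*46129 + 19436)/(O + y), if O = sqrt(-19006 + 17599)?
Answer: -61687523/5342128 + 26693*I*sqrt(1407)/5342128 ≈ -11.547 + 0.18743*I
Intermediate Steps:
y = 2311 (y = 3 + 2308 = 2311)
O = I*sqrt(1407) (O = sqrt(-1407) = I*sqrt(1407) ≈ 37.51*I)
(-1*46129 + 19436)/(O + y) = (-1*46129 + 19436)/(I*sqrt(1407) + 2311) = (-46129 + 19436)/(2311 + I*sqrt(1407)) = -26693/(2311 + I*sqrt(1407))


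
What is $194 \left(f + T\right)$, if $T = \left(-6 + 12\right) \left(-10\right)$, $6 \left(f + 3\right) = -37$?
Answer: $- \frac{40255}{3} \approx -13418.0$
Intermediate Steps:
$f = - \frac{55}{6}$ ($f = -3 + \frac{1}{6} \left(-37\right) = -3 - \frac{37}{6} = - \frac{55}{6} \approx -9.1667$)
$T = -60$ ($T = 6 \left(-10\right) = -60$)
$194 \left(f + T\right) = 194 \left(- \frac{55}{6} - 60\right) = 194 \left(- \frac{415}{6}\right) = - \frac{40255}{3}$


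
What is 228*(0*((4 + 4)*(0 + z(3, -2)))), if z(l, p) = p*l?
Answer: 0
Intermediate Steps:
z(l, p) = l*p
228*(0*((4 + 4)*(0 + z(3, -2)))) = 228*(0*((4 + 4)*(0 + 3*(-2)))) = 228*(0*(8*(0 - 6))) = 228*(0*(8*(-6))) = 228*(0*(-48)) = 228*0 = 0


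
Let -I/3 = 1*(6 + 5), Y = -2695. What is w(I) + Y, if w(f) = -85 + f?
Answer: -2813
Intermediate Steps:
I = -33 (I = -3*(6 + 5) = -3*11 = -33)
w(I) + Y = (-85 - 33) - 2695 = -118 - 2695 = -2813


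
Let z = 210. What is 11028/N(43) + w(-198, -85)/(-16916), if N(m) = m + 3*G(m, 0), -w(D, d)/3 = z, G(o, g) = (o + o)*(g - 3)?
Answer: -93044559/6182798 ≈ -15.049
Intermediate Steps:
G(o, g) = 2*o*(-3 + g) (G(o, g) = (2*o)*(-3 + g) = 2*o*(-3 + g))
w(D, d) = -630 (w(D, d) = -3*210 = -630)
N(m) = -17*m (N(m) = m + 3*(2*m*(-3 + 0)) = m + 3*(2*m*(-3)) = m + 3*(-6*m) = m - 18*m = -17*m)
11028/N(43) + w(-198, -85)/(-16916) = 11028/((-17*43)) - 630/(-16916) = 11028/(-731) - 630*(-1/16916) = 11028*(-1/731) + 315/8458 = -11028/731 + 315/8458 = -93044559/6182798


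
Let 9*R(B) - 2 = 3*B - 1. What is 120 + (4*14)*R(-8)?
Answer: -208/9 ≈ -23.111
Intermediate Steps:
R(B) = 1/9 + B/3 (R(B) = 2/9 + (3*B - 1)/9 = 2/9 + (-1 + 3*B)/9 = 2/9 + (-1/9 + B/3) = 1/9 + B/3)
120 + (4*14)*R(-8) = 120 + (4*14)*(1/9 + (1/3)*(-8)) = 120 + 56*(1/9 - 8/3) = 120 + 56*(-23/9) = 120 - 1288/9 = -208/9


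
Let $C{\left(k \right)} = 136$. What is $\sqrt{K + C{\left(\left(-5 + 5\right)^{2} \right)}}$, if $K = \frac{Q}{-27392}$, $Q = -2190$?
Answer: $\frac{\sqrt{398842714}}{1712} \approx 11.665$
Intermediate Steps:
$K = \frac{1095}{13696}$ ($K = - \frac{2190}{-27392} = \left(-2190\right) \left(- \frac{1}{27392}\right) = \frac{1095}{13696} \approx 0.07995$)
$\sqrt{K + C{\left(\left(-5 + 5\right)^{2} \right)}} = \sqrt{\frac{1095}{13696} + 136} = \sqrt{\frac{1863751}{13696}} = \frac{\sqrt{398842714}}{1712}$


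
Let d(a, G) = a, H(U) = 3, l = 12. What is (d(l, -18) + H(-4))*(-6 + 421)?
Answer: 6225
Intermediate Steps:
(d(l, -18) + H(-4))*(-6 + 421) = (12 + 3)*(-6 + 421) = 15*415 = 6225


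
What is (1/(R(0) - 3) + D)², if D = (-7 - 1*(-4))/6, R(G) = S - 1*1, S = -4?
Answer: 25/64 ≈ 0.39063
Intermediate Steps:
R(G) = -5 (R(G) = -4 - 1*1 = -4 - 1 = -5)
D = -½ (D = (-7 + 4)*(⅙) = -3*⅙ = -½ ≈ -0.50000)
(1/(R(0) - 3) + D)² = (1/(-5 - 3) - ½)² = (1/(-8) - ½)² = (-⅛ - ½)² = (-5/8)² = 25/64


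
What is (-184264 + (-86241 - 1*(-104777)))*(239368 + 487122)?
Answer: -120399734720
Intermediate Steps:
(-184264 + (-86241 - 1*(-104777)))*(239368 + 487122) = (-184264 + (-86241 + 104777))*726490 = (-184264 + 18536)*726490 = -165728*726490 = -120399734720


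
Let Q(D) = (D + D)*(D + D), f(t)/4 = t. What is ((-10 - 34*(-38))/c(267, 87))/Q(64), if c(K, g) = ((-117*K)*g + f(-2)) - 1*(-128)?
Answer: -641/22263177216 ≈ -2.8792e-8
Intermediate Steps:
f(t) = 4*t
Q(D) = 4*D² (Q(D) = (2*D)*(2*D) = 4*D²)
c(K, g) = 120 - 117*K*g (c(K, g) = ((-117*K)*g + 4*(-2)) - 1*(-128) = (-117*K*g - 8) + 128 = (-8 - 117*K*g) + 128 = 120 - 117*K*g)
((-10 - 34*(-38))/c(267, 87))/Q(64) = ((-10 - 34*(-38))/(120 - 117*267*87))/((4*64²)) = ((-10 + 1292)/(120 - 2717793))/((4*4096)) = (1282/(-2717673))/16384 = (1282*(-1/2717673))*(1/16384) = -1282/2717673*1/16384 = -641/22263177216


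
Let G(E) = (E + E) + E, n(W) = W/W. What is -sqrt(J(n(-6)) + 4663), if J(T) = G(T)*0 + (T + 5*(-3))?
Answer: -sqrt(4649) ≈ -68.184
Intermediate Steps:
n(W) = 1
G(E) = 3*E (G(E) = 2*E + E = 3*E)
J(T) = -15 + T (J(T) = (3*T)*0 + (T + 5*(-3)) = 0 + (T - 15) = 0 + (-15 + T) = -15 + T)
-sqrt(J(n(-6)) + 4663) = -sqrt((-15 + 1) + 4663) = -sqrt(-14 + 4663) = -sqrt(4649)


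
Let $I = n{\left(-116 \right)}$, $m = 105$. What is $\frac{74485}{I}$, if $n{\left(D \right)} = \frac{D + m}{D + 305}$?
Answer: $- \frac{14077665}{11} \approx -1.2798 \cdot 10^{6}$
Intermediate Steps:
$n{\left(D \right)} = \frac{105 + D}{305 + D}$ ($n{\left(D \right)} = \frac{D + 105}{D + 305} = \frac{105 + D}{305 + D}$)
$I = - \frac{11}{189}$ ($I = \frac{105 - 116}{305 - 116} = \frac{1}{189} \left(-11\right) = - \frac{11}{189} \approx -0.058201$)
$\frac{74485}{I} = \frac{74485}{- \frac{11}{189}} = 74485 \left(- \frac{189}{11}\right) = - \frac{14077665}{11}$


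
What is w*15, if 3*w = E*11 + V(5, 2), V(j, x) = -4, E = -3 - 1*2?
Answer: -295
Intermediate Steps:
E = -5 (E = -3 - 2 = -5)
w = -59/3 (w = (-5*11 - 4)/3 = (-55 - 4)/3 = (⅓)*(-59) = -59/3 ≈ -19.667)
w*15 = -59/3*15 = -295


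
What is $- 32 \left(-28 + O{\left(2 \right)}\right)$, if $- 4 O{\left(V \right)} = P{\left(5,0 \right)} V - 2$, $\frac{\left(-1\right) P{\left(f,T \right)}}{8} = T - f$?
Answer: $1520$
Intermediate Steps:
$P{\left(f,T \right)} = - 8 T + 8 f$ ($P{\left(f,T \right)} = - 8 \left(T - f\right) = - 8 T + 8 f$)
$O{\left(V \right)} = \frac{1}{2} - 10 V$ ($O{\left(V \right)} = - \frac{\left(\left(-8\right) 0 + 8 \cdot 5\right) V - 2}{4} = - \frac{\left(0 + 40\right) V - 2}{4} = - \frac{40 V - 2}{4} = - \frac{-2 + 40 V}{4} = \frac{1}{2} - 10 V$)
$- 32 \left(-28 + O{\left(2 \right)}\right) = - 32 \left(-28 + \left(\frac{1}{2} - 20\right)\right) = - 32 \left(-28 - \frac{39}{2}\right) = \left(-32\right) \left(- \frac{95}{2}\right) = 1520$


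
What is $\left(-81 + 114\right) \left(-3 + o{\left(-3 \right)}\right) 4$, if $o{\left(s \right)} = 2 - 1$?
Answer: $-264$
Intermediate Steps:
$o{\left(s \right)} = 1$
$\left(-81 + 114\right) \left(-3 + o{\left(-3 \right)}\right) 4 = \left(-81 + 114\right) \left(-3 + 1\right) 4 = 33 \left(\left(-2\right) 4\right) = 33 \left(-8\right) = -264$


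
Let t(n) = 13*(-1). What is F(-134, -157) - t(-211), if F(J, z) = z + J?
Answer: -278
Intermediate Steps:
F(J, z) = J + z
t(n) = -13
F(-134, -157) - t(-211) = (-134 - 157) - 1*(-13) = -291 + 13 = -278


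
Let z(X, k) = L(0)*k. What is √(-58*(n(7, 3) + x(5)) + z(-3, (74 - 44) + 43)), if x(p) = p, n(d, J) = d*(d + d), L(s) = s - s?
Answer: I*√5974 ≈ 77.292*I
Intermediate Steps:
L(s) = 0
n(d, J) = 2*d² (n(d, J) = d*(2*d) = 2*d²)
z(X, k) = 0 (z(X, k) = 0*k = 0)
√(-58*(n(7, 3) + x(5)) + z(-3, (74 - 44) + 43)) = √(-58*(2*7² + 5) + 0) = √(-58*(2*49 + 5) + 0) = √(-58*(98 + 5) + 0) = √(-58*103 + 0) = √(-5974 + 0) = √(-5974) = I*√5974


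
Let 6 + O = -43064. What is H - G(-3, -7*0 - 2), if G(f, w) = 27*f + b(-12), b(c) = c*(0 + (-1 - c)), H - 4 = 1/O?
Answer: 9346189/43070 ≈ 217.00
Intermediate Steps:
O = -43070 (O = -6 - 43064 = -43070)
H = 172279/43070 (H = 4 + 1/(-43070) = 4 - 1/43070 = 172279/43070 ≈ 4.0000)
b(c) = c*(-1 - c)
G(f, w) = -132 + 27*f (G(f, w) = 27*f - 1*(-12)*(1 - 12) = 27*f - 1*(-12)*(-11) = 27*f - 132 = -132 + 27*f)
H - G(-3, -7*0 - 2) = 172279/43070 - (-132 + 27*(-3)) = 172279/43070 - (-132 - 81) = 172279/43070 - 1*(-213) = 172279/43070 + 213 = 9346189/43070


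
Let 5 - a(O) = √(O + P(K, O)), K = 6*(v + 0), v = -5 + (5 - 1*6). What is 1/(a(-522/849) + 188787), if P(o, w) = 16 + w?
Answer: 13357034/2521701161883 + √295735/5043402323766 ≈ 5.2969e-6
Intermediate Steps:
v = -6 (v = -5 + (5 - 6) = -5 - 1 = -6)
K = -36 (K = 6*(-6 + 0) = 6*(-6) = -36)
a(O) = 5 - √(16 + 2*O) (a(O) = 5 - √(O + (16 + O)) = 5 - √(16 + 2*O))
1/(a(-522/849) + 188787) = 1/((5 - √(16 + 2*(-522/849))) + 188787) = 1/((5 - √(16 + 2*(-522*1/849))) + 188787) = 1/((5 - √(16 + 2*(-174/283))) + 188787) = 1/((5 - √(16 - 348/283)) + 188787) = 1/((5 - √(4180/283)) + 188787) = 1/((5 - 2*√295735/283) + 188787) = 1/(188792 - 2*√295735/283)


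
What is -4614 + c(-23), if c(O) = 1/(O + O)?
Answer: -212245/46 ≈ -4614.0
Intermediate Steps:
c(O) = 1/(2*O)
-4614 + c(-23) = -4614 + (½)/(-23) = -4614 + (½)*(-1/23) = -4614 - 1/46 = -212245/46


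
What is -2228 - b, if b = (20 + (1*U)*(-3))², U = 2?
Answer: -2424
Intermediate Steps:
b = 196 (b = (20 + (1*2)*(-3))² = (20 + 2*(-3))² = (20 - 6)² = 14² = 196)
-2228 - b = -2228 - 1*196 = -2228 - 196 = -2424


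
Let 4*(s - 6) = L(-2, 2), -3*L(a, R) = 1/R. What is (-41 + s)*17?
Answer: -14297/24 ≈ -595.71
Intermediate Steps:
L(a, R) = -1/(3*R)
s = 143/24 (s = 6 + (-⅓/2)/4 = 6 + (-⅓*½)/4 = 6 + (¼)*(-⅙) = 6 - 1/24 = 143/24 ≈ 5.9583)
(-41 + s)*17 = (-41 + 143/24)*17 = -841/24*17 = -14297/24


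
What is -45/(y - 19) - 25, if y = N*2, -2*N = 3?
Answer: -505/22 ≈ -22.955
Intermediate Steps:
N = -3/2 (N = -½*3 = -3/2 ≈ -1.5000)
y = -3 (y = -3/2*2 = -3)
-45/(y - 19) - 25 = -45/(-3 - 19) - 25 = -45/(-22) - 25 = -45*(-1/22) - 25 = 45/22 - 25 = -505/22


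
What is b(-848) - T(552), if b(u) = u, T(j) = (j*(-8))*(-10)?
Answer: -45008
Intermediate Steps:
T(j) = 80*j (T(j) = -8*j*(-10) = 80*j)
b(-848) - T(552) = -848 - 80*552 = -848 - 1*44160 = -848 - 44160 = -45008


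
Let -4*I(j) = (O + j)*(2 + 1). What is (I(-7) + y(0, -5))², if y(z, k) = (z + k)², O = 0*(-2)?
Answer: 14641/16 ≈ 915.06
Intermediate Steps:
O = 0
I(j) = -3*j/4 (I(j) = -(0 + j)*(2 + 1)/4 = -j*3/4 = -3*j/4)
y(z, k) = (k + z)²
(I(-7) + y(0, -5))² = (-¾*(-7) + (-5 + 0)²)² = (21/4 + (-5)²)² = (21/4 + 25)² = (121/4)² = 14641/16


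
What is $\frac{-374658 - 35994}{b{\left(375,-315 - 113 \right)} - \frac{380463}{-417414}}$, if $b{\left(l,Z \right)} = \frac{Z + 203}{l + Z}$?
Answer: $- \frac{3028276792728}{38027563} \approx -79634.0$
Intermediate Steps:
$b{\left(l,Z \right)} = \frac{203 + Z}{Z + l}$
$\frac{-374658 - 35994}{b{\left(375,-315 - 113 \right)} - \frac{380463}{-417414}} = \frac{-374658 - 35994}{\frac{203 - 428}{\left(-315 - 113\right) + 375} - \frac{380463}{-417414}} = - \frac{410652}{\frac{203 - 428}{-428 + 375} - - \frac{126821}{139138}} = - \frac{410652}{\frac{1}{-53} \left(-225\right) + \frac{126821}{139138}} = - \frac{410652}{\left(- \frac{1}{53}\right) \left(-225\right) + \frac{126821}{139138}} = - \frac{410652}{\frac{225}{53} + \frac{126821}{139138}} = - \frac{410652}{\frac{38027563}{7374314}} = \left(-410652\right) \frac{7374314}{38027563} = - \frac{3028276792728}{38027563}$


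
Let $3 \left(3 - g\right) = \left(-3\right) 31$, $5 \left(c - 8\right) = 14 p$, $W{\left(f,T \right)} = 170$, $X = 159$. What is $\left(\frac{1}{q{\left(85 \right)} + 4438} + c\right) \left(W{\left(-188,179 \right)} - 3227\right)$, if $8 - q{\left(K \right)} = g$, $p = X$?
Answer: $- \frac{30562654029}{22060} \approx -1.3854 \cdot 10^{6}$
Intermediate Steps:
$p = 159$
$c = \frac{2266}{5}$ ($c = 8 + \frac{14 \cdot 159}{5} = 8 + \frac{1}{5} \cdot 2226 = 8 + \frac{2226}{5} = \frac{2266}{5} \approx 453.2$)
$g = 34$ ($g = 3 - \frac{\left(-3\right) 31}{3} = 3 - -31 = 3 + 31 = 34$)
$q{\left(K \right)} = -26$ ($q{\left(K \right)} = 8 - 34 = -26$)
$\left(\frac{1}{q{\left(85 \right)} + 4438} + c\right) \left(W{\left(-188,179 \right)} - 3227\right) = \left(\frac{1}{-26 + 4438} + \frac{2266}{5}\right) \left(170 - 3227\right) = \left(\frac{1}{4412} + \frac{2266}{5}\right) \left(-3057\right) = \frac{9997597}{22060} \left(-3057\right) = - \frac{30562654029}{22060}$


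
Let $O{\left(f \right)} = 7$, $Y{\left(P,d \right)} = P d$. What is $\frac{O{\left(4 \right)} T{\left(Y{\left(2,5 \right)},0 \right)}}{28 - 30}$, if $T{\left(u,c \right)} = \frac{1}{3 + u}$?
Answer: $- \frac{7}{26} \approx -0.26923$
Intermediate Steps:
$\frac{O{\left(4 \right)} T{\left(Y{\left(2,5 \right)},0 \right)}}{28 - 30} = \frac{7 \frac{1}{3 + 2 \cdot 5}}{28 - 30} = \frac{7 \frac{1}{3 + 10}}{-2} = \frac{7}{13} \left(- \frac{1}{2}\right) = - \frac{7}{26}$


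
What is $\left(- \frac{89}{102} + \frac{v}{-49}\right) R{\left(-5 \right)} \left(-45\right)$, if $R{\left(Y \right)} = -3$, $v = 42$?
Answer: $- \frac{55575}{238} \approx -233.51$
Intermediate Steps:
$\left(- \frac{89}{102} + \frac{v}{-49}\right) R{\left(-5 \right)} \left(-45\right) = \left(- \frac{89}{102} + \frac{42}{-49}\right) \left(-3\right) \left(-45\right) = \left(\left(-89\right) \frac{1}{102} + 42 \left(- \frac{1}{49}\right)\right) \left(-3\right) \left(-45\right) = \left(- \frac{89}{102} - \frac{6}{7}\right) \left(-3\right) \left(-45\right) = \left(- \frac{1235}{714}\right) \left(-3\right) \left(-45\right) = \frac{1235}{238} \left(-45\right) = - \frac{55575}{238}$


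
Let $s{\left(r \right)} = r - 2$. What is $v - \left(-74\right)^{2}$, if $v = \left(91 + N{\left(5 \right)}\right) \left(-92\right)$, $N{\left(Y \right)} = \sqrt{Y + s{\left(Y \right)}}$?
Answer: $-13848 - 184 \sqrt{2} \approx -14108.0$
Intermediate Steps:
$s{\left(r \right)} = -2 + r$
$N{\left(Y \right)} = \sqrt{-2 + 2 Y}$ ($N{\left(Y \right)} = \sqrt{Y + \left(-2 + Y\right)} = \sqrt{-2 + 2 Y}$)
$v = -8372 - 184 \sqrt{2}$ ($v = \left(91 + \sqrt{-2 + 2 \cdot 5}\right) \left(-92\right) = \left(91 + \sqrt{-2 + 10}\right) \left(-92\right) = \left(91 + \sqrt{8}\right) \left(-92\right) = \left(91 + 2 \sqrt{2}\right) \left(-92\right) = -8372 - 184 \sqrt{2} \approx -8632.2$)
$v - \left(-74\right)^{2} = \left(-8372 - 184 \sqrt{2}\right) - \left(-74\right)^{2} = \left(-8372 - 184 \sqrt{2}\right) - 5476 = -13848 - 184 \sqrt{2}$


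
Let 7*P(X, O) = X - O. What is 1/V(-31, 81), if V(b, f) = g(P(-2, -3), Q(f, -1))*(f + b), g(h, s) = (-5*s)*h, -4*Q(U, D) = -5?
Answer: -14/625 ≈ -0.022400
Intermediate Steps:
P(X, O) = -O/7 + X/7 (P(X, O) = (X - O)/7 = -O/7 + X/7)
Q(U, D) = 5/4 (Q(U, D) = -¼*(-5) = 5/4)
g(h, s) = -5*h*s
V(b, f) = -25*b/28 - 25*f/28 (V(b, f) = (-5*(-⅐*(-3) + (⅐)*(-2))*5/4)*(f + b) = (-5*(3/7 - 2/7)*5/4)*(b + f) = (-5*⅐*5/4)*(b + f) = -25*(b + f)/28 = -25*b/28 - 25*f/28)
1/V(-31, 81) = 1/(-25/28*(-31) - 25/28*81) = 1/(775/28 - 2025/28) = 1/(-625/14) = -14/625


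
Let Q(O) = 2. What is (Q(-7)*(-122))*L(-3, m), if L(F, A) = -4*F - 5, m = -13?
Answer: -1708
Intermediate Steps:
L(F, A) = -5 - 4*F
(Q(-7)*(-122))*L(-3, m) = (2*(-122))*(-5 - 4*(-3)) = -244*(-5 + 12) = -244*7 = -1708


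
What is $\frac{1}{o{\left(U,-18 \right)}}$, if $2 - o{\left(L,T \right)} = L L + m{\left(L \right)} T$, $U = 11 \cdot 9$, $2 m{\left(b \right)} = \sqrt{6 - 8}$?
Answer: $- \frac{9799}{96020563} - \frac{9 i \sqrt{2}}{96020563} \approx -0.00010205 - 1.3255 \cdot 10^{-7} i$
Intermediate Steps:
$m{\left(b \right)} = \frac{i \sqrt{2}}{2}$ ($m{\left(b \right)} = \frac{\sqrt{6 - 8}}{2} = \frac{\sqrt{-2}}{2} = \frac{i \sqrt{2}}{2}$)
$U = 99$
$o{\left(L,T \right)} = 2 - L^{2} - \frac{i T \sqrt{2}}{2}$ ($o{\left(L,T \right)} = 2 - \left(L L + \frac{i \sqrt{2}}{2} T\right) = 2 - \left(L^{2} + \frac{i T \sqrt{2}}{2}\right) = 2 - L^{2} - \frac{i T \sqrt{2}}{2}$)
$\frac{1}{o{\left(U,-18 \right)}} = \frac{1}{2 - 99^{2} - \frac{1}{2} i \left(-18\right) \sqrt{2}} = \frac{1}{2 - 9801 + 9 i \sqrt{2}} = \frac{1}{-9799 + 9 i \sqrt{2}}$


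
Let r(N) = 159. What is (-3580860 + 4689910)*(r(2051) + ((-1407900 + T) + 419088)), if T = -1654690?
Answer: -2931599554150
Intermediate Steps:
(-3580860 + 4689910)*(r(2051) + ((-1407900 + T) + 419088)) = (-3580860 + 4689910)*(159 + ((-1407900 - 1654690) + 419088)) = 1109050*(159 + (-3062590 + 419088)) = 1109050*(159 - 2643502) = 1109050*(-2643343) = -2931599554150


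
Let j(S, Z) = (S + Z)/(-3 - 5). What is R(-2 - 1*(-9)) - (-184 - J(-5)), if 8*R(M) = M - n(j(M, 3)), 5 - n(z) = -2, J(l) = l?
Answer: 179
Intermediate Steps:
j(S, Z) = -S/8 - Z/8 (j(S, Z) = (S + Z)/(-8) = (S + Z)*(-1/8) = -S/8 - Z/8)
n(z) = 7 (n(z) = 5 - 1*(-2) = 5 + 2 = 7)
R(M) = -7/8 + M/8 (R(M) = (M - 1*7)/8 = (M - 7)/8 = (-7 + M)/8 = -7/8 + M/8)
R(-2 - 1*(-9)) - (-184 - J(-5)) = (-7/8 + (-2 - 1*(-9))/8) - (-184 - 1*(-5)) = (-7/8 + (-2 + 9)/8) - (-184 + 5) = (-7/8 + (1/8)*7) - 1*(-179) = (-7/8 + 7/8) + 179 = 0 + 179 = 179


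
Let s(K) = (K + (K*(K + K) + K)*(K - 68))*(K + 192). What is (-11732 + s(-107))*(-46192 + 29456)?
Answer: 5674122428672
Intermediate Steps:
s(K) = (192 + K)*(K + (-68 + K)*(K + 2*K²)) (s(K) = (K + (K*(2*K) + K)*(-68 + K))*(192 + K) = (K + (2*K² + K)*(-68 + K))*(192 + K) = (K + (K + 2*K²)*(-68 + K))*(192 + K) = (K + (-68 + K)*(K + 2*K²))*(192 + K) = (192 + K)*(K + (-68 + K)*(K + 2*K²)))
(-11732 + s(-107))*(-46192 + 29456) = (-11732 - 107*(-12864 - 25987*(-107) + 2*(-107)³ + 249*(-107)²))*(-46192 + 29456) = (-11732 - 107*(-12864 + 2780609 + 2*(-1225043) + 249*11449))*(-16736) = (-11732 - 107*(-12864 + 2780609 - 2450086 + 2850801))*(-16736) = (-11732 - 107*3168460)*(-16736) = (-11732 - 339025220)*(-16736) = -339036952*(-16736) = 5674122428672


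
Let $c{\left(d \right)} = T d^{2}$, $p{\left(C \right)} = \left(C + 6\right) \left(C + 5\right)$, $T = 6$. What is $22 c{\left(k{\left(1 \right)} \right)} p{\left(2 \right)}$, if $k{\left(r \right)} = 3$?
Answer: $66528$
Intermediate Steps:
$p{\left(C \right)} = \left(5 + C\right) \left(6 + C\right)$ ($p{\left(C \right)} = \left(6 + C\right) \left(5 + C\right) = \left(5 + C\right) \left(6 + C\right)$)
$c{\left(d \right)} = 6 d^{2}$
$22 c{\left(k{\left(1 \right)} \right)} p{\left(2 \right)} = 22 \cdot 6 \cdot 3^{2} \left(30 + 2^{2} + 11 \cdot 2\right) = 22 \cdot 6 \cdot 9 \left(30 + 4 + 22\right) = 22 \cdot 54 \cdot 56 = 1188 \cdot 56 = 66528$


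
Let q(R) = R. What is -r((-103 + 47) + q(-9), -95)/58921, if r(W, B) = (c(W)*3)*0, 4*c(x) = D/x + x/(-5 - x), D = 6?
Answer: 0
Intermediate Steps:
c(x) = 3/(2*x) + x/(4*(-5 - x)) (c(x) = (6/x + x/(-5 - x))/4 = 3/(2*x) + x/(4*(-5 - x)))
r(W, B) = 0 (r(W, B) = (((30 - W² + 6*W)/(4*W*(5 + W)))*3)*0 = (3*(30 - W² + 6*W)/(4*W*(5 + W)))*0 = 0)
-r((-103 + 47) + q(-9), -95)/58921 = -1*0/58921 = 0*(1/58921) = 0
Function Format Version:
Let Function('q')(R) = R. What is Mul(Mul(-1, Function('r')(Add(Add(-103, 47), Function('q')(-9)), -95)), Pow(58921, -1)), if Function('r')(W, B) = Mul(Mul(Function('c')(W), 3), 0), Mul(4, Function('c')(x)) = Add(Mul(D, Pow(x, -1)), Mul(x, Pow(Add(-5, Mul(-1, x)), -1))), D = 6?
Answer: 0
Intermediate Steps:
Function('c')(x) = Add(Mul(Rational(3, 2), Pow(x, -1)), Mul(Rational(1, 4), x, Pow(Add(-5, Mul(-1, x)), -1))) (Function('c')(x) = Mul(Rational(1, 4), Add(Mul(6, Pow(x, -1)), Mul(x, Pow(Add(-5, Mul(-1, x)), -1)))) = Add(Mul(Rational(3, 2), Pow(x, -1)), Mul(Rational(1, 4), x, Pow(Add(-5, Mul(-1, x)), -1))))
Function('r')(W, B) = 0 (Function('r')(W, B) = Mul(Mul(Mul(Rational(1, 4), Pow(W, -1), Pow(Add(5, W), -1), Add(30, Mul(-1, Pow(W, 2)), Mul(6, W))), 3), 0) = Mul(Mul(Rational(3, 4), Pow(W, -1), Pow(Add(5, W), -1), Add(30, Mul(-1, Pow(W, 2)), Mul(6, W))), 0) = 0)
Mul(Mul(-1, Function('r')(Add(Add(-103, 47), Function('q')(-9)), -95)), Pow(58921, -1)) = Mul(Mul(-1, 0), Pow(58921, -1)) = Mul(0, Rational(1, 58921)) = 0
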